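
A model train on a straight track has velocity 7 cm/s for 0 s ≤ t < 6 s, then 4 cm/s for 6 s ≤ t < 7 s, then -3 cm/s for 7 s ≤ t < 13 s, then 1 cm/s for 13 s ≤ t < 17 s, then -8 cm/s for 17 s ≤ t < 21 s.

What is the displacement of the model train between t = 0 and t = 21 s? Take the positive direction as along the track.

0 cm

Net displacement equals the area under the velocity-time graph (areas below the axis count negative).
0–6 s: 7 × 6 = 42 cm
6–7 s: 4 × 1 = 4 cm
7–13 s: -3 × 6 = -18 cm
13–17 s: 1 × 4 = 4 cm
17–21 s: -8 × 4 = -32 cm
Net displacement = 0 cm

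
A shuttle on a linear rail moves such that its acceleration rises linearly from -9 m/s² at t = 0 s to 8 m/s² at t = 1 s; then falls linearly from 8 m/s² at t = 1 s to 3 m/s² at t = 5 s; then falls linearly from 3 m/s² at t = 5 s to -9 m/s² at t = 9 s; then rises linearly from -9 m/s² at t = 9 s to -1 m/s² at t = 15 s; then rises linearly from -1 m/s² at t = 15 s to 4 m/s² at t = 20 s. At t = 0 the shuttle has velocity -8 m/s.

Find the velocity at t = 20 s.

-21 m/s

Δv equals the area under the a-t graph; then v = v₀ + Δv.
0–1 s: ½(-9 + 8)(1) = -0.5 m/s
1–5 s: ½(8 + 3)(4) = 22 m/s
5–9 s: ½(3 + -9)(4) = -12 m/s
9–15 s: ½(-9 + -1)(6) = -30 m/s
15–20 s: ½(-1 + 4)(5) = 7.5 m/s
Δv = -13 m/s, so v(20) = -8 + (-13) = -21 m/s.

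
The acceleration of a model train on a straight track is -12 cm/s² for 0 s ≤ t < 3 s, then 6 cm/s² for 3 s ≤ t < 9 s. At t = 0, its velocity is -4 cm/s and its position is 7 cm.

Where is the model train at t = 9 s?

-191 cm

On each constant-a segment, Δv = aΔt and Δx = v₀Δt + ½aΔt²; chain segment to segment.
0–3 s: v starts -4 cm/s; Δx = -4·3 + ½·-12·3² = -66 cm; v ends -40 cm/s.
3–9 s: v starts -40 cm/s; Δx = -40·6 + ½·6·6² = -132 cm; v ends -4 cm/s.
x(9) = 7 + Σ Δx = -191 cm.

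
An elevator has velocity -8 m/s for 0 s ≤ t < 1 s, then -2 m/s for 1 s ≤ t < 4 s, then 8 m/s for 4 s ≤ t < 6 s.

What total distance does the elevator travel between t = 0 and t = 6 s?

30 m

Total distance travelled is ∫|v| dt — sum the magnitudes of each area piece.
0–1 s: |-8| × 1 = 8 m
1–4 s: |-2| × 3 = 6 m
4–6 s: |8| × 2 = 16 m
Total distance = 30 m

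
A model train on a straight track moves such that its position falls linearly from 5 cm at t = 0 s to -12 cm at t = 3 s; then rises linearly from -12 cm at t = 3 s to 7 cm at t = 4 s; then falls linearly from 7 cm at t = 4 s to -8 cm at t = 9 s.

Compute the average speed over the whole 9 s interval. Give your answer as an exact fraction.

17/3 cm/s

Average speed = (total path length)/(elapsed time); on a piecewise-linear x-t graph the path length is Σ|Δx|.
0–3 s: |Δx| = |-12 − 5| = 17 cm
3–4 s: |Δx| = |7 − -12| = 19 cm
4–9 s: |Δx| = |-8 − 7| = 15 cm
Total path = 51 cm; average speed = 51/9 = 17/3 cm/s.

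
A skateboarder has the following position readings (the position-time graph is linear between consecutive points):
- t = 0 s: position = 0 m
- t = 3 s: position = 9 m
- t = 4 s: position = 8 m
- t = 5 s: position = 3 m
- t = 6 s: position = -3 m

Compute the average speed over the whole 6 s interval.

3.5 m/s

Average speed = (total path length)/(elapsed time); on a piecewise-linear x-t graph the path length is Σ|Δx|.
0–3 s: |Δx| = |9 − 0| = 9 m
3–4 s: |Δx| = |8 − 9| = 1 m
4–5 s: |Δx| = |3 − 8| = 5 m
5–6 s: |Δx| = |-3 − 3| = 6 m
Total path = 21 m; average speed = 21/6 = 3.5 m/s.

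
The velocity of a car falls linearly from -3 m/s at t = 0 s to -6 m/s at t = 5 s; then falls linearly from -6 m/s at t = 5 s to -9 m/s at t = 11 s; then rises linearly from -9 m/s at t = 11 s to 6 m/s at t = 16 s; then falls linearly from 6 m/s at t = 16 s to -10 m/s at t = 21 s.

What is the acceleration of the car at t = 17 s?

-3.2 m/s²

Acceleration is the slope of the v-t graph on 16–21 s: (-10 − 6)/(21 − 16) = -3.2 m/s².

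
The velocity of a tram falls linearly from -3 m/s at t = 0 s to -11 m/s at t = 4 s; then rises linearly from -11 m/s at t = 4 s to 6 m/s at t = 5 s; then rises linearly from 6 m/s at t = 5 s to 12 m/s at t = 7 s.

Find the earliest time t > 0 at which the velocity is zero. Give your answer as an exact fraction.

t = 79/17 s

v changes sign on 4–5 s (from -11 to 6); the graph is linear there, so v = 0 at t = 4 + (11)·(5 − 4)/(6 − -11) = 79/17 s.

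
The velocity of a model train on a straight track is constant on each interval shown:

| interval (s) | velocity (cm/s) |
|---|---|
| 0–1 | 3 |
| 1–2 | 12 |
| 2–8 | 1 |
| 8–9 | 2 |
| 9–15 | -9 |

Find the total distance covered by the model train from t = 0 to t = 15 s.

77 cm

Total distance travelled is ∫|v| dt — sum the magnitudes of each area piece.
0–1 s: |3| × 1 = 3 cm
1–2 s: |12| × 1 = 12 cm
2–8 s: |1| × 6 = 6 cm
8–9 s: |2| × 1 = 2 cm
9–15 s: |-9| × 6 = 54 cm
Total distance = 77 cm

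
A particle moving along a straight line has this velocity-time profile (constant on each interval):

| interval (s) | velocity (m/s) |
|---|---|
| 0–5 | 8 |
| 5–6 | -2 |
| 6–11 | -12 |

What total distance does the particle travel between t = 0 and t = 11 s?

102 m

Distance (not displacement) is the total path length: add the absolute areas under v-t.
0–5 s: |8| × 5 = 40 m
5–6 s: |-2| × 1 = 2 m
6–11 s: |-12| × 5 = 60 m
Total distance = 102 m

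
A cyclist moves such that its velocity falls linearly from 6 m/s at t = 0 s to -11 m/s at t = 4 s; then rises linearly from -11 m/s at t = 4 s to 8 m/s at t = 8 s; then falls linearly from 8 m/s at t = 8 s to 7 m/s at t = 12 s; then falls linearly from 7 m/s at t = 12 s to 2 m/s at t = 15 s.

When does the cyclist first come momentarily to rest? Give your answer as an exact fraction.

v changes sign on 0–4 s (from 6 to -11); the graph is linear there, so v = 0 at t = 0 + (-6)·(4 − 0)/(-11 − 6) = 24/17 s.

t = 24/17 s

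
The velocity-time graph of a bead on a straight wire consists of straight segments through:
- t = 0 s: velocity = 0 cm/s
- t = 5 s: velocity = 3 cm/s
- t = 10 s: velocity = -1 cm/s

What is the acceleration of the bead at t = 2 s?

Acceleration is the slope of the v-t graph on 0–5 s: (3 − 0)/(5 − 0) = 0.6 cm/s².

0.6 cm/s²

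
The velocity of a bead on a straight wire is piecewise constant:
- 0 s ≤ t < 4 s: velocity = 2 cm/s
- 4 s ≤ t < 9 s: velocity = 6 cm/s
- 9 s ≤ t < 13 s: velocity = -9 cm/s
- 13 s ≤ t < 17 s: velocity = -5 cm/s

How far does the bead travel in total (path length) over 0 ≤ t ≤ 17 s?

94 cm

Total distance travelled is ∫|v| dt — sum the magnitudes of each area piece.
0–4 s: |2| × 4 = 8 cm
4–9 s: |6| × 5 = 30 cm
9–13 s: |-9| × 4 = 36 cm
13–17 s: |-5| × 4 = 20 cm
Total distance = 94 cm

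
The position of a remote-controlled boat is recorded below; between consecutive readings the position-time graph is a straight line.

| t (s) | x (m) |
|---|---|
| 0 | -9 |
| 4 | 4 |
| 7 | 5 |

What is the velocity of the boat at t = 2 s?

3.25 m/s

Velocity is the slope of the x-t graph on 0–4 s: (4 − -9)/(4 − 0) = 3.25 m/s.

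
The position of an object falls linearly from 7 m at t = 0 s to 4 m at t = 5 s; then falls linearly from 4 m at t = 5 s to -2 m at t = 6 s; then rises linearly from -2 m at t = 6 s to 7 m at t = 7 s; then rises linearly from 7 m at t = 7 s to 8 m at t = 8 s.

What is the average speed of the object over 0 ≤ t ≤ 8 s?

Average speed = (total path length)/(elapsed time); on a piecewise-linear x-t graph the path length is Σ|Δx|.
0–5 s: |Δx| = |4 − 7| = 3 m
5–6 s: |Δx| = |-2 − 4| = 6 m
6–7 s: |Δx| = |7 − -2| = 9 m
7–8 s: |Δx| = |8 − 7| = 1 m
Total path = 19 m; average speed = 19/8 = 2.375 m/s.

2.375 m/s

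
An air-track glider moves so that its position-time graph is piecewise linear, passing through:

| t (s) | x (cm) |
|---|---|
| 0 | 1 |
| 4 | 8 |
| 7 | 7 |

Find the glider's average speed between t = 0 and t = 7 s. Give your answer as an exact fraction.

8/7 cm/s

Average speed = (total path length)/(elapsed time); on a piecewise-linear x-t graph the path length is Σ|Δx|.
0–4 s: |Δx| = |8 − 1| = 7 cm
4–7 s: |Δx| = |7 − 8| = 1 cm
Total path = 8 cm; average speed = 8/7 = 8/7 cm/s.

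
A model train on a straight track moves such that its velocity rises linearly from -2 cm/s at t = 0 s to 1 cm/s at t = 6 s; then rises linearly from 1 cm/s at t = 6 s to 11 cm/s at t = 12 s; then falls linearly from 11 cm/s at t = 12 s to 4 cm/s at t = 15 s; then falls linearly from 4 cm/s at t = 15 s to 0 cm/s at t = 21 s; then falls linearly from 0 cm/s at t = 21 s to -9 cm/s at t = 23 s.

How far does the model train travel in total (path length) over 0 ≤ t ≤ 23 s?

Total distance travelled is ∫|v| dt — sum the magnitudes of each area piece.
0–6 s: v = 0 at t = 4 s; triangle areas 4 + 1 = 5 cm
6–12 s: |½(1 + 11)(6)| = 36 cm
12–15 s: |½(11 + 4)(3)| = 22.5 cm
15–21 s: |½(4 + 0)(6)| = 12 cm
21–23 s: |½(0 + -9)(2)| = 9 cm
Total distance = 84.5 cm

84.5 cm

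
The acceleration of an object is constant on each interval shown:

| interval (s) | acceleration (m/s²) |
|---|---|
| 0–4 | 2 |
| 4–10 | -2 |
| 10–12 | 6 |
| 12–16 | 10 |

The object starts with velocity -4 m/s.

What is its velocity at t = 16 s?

44 m/s

Δv equals the area under the a-t graph; then v = v₀ + Δv.
0–4 s: 2 × 4 = 8 m/s
4–10 s: -2 × 6 = -12 m/s
10–12 s: 6 × 2 = 12 m/s
12–16 s: 10 × 4 = 40 m/s
Δv = 48 m/s, so v(16) = -4 + (48) = 44 m/s.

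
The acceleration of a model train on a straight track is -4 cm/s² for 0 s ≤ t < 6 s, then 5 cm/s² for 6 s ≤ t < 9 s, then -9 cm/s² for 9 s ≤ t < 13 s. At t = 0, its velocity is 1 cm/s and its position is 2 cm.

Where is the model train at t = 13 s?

On each constant-a segment, Δv = aΔt and Δx = v₀Δt + ½aΔt²; chain segment to segment.
0–6 s: v starts 1 cm/s; Δx = 1·6 + ½·-4·6² = -66 cm; v ends -23 cm/s.
6–9 s: v starts -23 cm/s; Δx = -23·3 + ½·5·3² = -46.5 cm; v ends -8 cm/s.
9–13 s: v starts -8 cm/s; Δx = -8·4 + ½·-9·4² = -104 cm; v ends -44 cm/s.
x(13) = 2 + Σ Δx = -214.5 cm.

-214.5 cm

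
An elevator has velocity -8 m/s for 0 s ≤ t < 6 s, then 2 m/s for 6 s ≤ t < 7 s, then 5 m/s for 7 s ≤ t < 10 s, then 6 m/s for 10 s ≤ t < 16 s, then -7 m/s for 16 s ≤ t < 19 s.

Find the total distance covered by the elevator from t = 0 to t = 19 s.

122 m

Distance (not displacement) is the total path length: add the absolute areas under v-t.
0–6 s: |-8| × 6 = 48 m
6–7 s: |2| × 1 = 2 m
7–10 s: |5| × 3 = 15 m
10–16 s: |6| × 6 = 36 m
16–19 s: |-7| × 3 = 21 m
Total distance = 122 m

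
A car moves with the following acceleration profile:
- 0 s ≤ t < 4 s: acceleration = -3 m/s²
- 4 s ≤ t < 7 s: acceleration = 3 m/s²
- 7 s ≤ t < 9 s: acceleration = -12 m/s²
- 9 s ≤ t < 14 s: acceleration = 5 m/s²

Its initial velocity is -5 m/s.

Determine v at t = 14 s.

Δv equals the area under the a-t graph; then v = v₀ + Δv.
0–4 s: -3 × 4 = -12 m/s
4–7 s: 3 × 3 = 9 m/s
7–9 s: -12 × 2 = -24 m/s
9–14 s: 5 × 5 = 25 m/s
Δv = -2 m/s, so v(14) = -5 + (-2) = -7 m/s.

-7 m/s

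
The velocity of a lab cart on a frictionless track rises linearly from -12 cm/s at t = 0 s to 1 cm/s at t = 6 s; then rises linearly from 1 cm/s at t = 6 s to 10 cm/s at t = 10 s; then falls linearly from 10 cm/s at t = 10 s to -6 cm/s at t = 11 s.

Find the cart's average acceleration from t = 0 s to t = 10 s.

Average acceleration = Δv/Δt = (10 − -12)/(10 − 0) = 2.2 cm/s².

2.2 cm/s²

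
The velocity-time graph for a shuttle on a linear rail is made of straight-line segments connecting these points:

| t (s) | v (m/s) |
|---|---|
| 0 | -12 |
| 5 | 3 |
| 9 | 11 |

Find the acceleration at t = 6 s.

Acceleration is the slope of the v-t graph on 5–9 s: (11 − 3)/(9 − 5) = 2 m/s².

2 m/s²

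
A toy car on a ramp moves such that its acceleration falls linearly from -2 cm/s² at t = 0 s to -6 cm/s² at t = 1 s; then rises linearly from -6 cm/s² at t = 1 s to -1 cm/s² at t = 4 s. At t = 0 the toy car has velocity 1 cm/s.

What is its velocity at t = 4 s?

Δv equals the area under the a-t graph; then v = v₀ + Δv.
0–1 s: ½(-2 + -6)(1) = -4 cm/s
1–4 s: ½(-6 + -1)(3) = -10.5 cm/s
Δv = -14.5 cm/s, so v(4) = 1 + (-14.5) = -13.5 cm/s.

-13.5 cm/s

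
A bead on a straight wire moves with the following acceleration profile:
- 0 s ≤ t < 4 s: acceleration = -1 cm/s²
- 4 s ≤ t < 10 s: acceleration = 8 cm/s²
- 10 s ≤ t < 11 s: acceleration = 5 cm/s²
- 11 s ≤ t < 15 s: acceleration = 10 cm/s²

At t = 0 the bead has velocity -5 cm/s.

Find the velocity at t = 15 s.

Δv equals the area under the a-t graph; then v = v₀ + Δv.
0–4 s: -1 × 4 = -4 cm/s
4–10 s: 8 × 6 = 48 cm/s
10–11 s: 5 × 1 = 5 cm/s
11–15 s: 10 × 4 = 40 cm/s
Δv = 89 cm/s, so v(15) = -5 + (89) = 84 cm/s.

84 cm/s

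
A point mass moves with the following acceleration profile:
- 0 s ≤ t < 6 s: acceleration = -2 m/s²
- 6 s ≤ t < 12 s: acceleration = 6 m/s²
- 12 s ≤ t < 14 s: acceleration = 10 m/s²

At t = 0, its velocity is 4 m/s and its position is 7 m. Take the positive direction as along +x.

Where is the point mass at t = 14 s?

131 m

On each constant-a segment, Δv = aΔt and Δx = v₀Δt + ½aΔt²; chain segment to segment.
0–6 s: v starts 4 m/s; Δx = 4·6 + ½·-2·6² = -12 m; v ends -8 m/s.
6–12 s: v starts -8 m/s; Δx = -8·6 + ½·6·6² = 60 m; v ends 28 m/s.
12–14 s: v starts 28 m/s; Δx = 28·2 + ½·10·2² = 76 m; v ends 48 m/s.
x(14) = 7 + Σ Δx = 131 m.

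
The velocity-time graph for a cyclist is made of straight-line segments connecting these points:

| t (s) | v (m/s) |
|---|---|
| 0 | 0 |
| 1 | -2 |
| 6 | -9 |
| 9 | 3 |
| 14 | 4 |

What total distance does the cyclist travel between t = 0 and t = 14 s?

Total distance travelled is ∫|v| dt — sum the magnitudes of each area piece.
0–1 s: |½(0 + -2)(1)| = 1 m
1–6 s: |½(-2 + -9)(5)| = 27.5 m
6–9 s: v = 0 at t = 8.25 s; triangle areas 10.125 + 1.125 = 11.25 m
9–14 s: |½(3 + 4)(5)| = 17.5 m
Total distance = 57.25 m

57.25 m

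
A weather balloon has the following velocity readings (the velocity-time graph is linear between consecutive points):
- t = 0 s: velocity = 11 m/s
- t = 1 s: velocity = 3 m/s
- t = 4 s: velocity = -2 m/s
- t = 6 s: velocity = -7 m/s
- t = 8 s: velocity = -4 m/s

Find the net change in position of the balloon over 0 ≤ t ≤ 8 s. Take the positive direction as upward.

-11.5 m

Net displacement equals the area under the velocity-time graph (areas below the axis count negative).
0–1 s: ½(11 + 3)(1) = 7 m
1–4 s: ½(3 + -2)(3) = 1.5 m
4–6 s: ½(-2 + -7)(2) = -9 m
6–8 s: ½(-7 + -4)(2) = -11 m
Net displacement = -11.5 m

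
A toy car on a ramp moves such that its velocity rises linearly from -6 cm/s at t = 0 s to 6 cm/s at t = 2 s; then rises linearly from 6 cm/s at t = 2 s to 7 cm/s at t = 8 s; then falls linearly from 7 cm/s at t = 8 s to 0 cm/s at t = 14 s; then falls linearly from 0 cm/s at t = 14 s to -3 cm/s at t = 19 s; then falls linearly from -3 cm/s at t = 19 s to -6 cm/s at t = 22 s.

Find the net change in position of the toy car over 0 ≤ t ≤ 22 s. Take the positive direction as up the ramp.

39 cm

Net displacement equals the area under the velocity-time graph (areas below the axis count negative).
0–2 s: ½(-6 + 6)(2) = 0 cm
2–8 s: ½(6 + 7)(6) = 39 cm
8–14 s: ½(7 + 0)(6) = 21 cm
14–19 s: ½(0 + -3)(5) = -7.5 cm
19–22 s: ½(-3 + -6)(3) = -13.5 cm
Net displacement = 39 cm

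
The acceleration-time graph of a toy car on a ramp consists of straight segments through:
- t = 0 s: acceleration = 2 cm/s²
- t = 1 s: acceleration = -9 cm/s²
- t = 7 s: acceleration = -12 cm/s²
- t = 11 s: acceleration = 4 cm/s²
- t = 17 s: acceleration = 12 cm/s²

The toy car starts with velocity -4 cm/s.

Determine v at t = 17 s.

Δv equals the area under the a-t graph; then v = v₀ + Δv.
0–1 s: ½(2 + -9)(1) = -3.5 cm/s
1–7 s: ½(-9 + -12)(6) = -63 cm/s
7–11 s: ½(-12 + 4)(4) = -16 cm/s
11–17 s: ½(4 + 12)(6) = 48 cm/s
Δv = -34.5 cm/s, so v(17) = -4 + (-34.5) = -38.5 cm/s.

-38.5 cm/s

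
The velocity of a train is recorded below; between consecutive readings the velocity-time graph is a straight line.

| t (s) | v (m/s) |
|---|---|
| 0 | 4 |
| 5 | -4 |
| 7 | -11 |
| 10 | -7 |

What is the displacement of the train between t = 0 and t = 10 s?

-42 m

Displacement is the signed area under the v-t curve.
0–5 s: ½(4 + -4)(5) = 0 m
5–7 s: ½(-4 + -11)(2) = -15 m
7–10 s: ½(-11 + -7)(3) = -27 m
Net displacement = -42 m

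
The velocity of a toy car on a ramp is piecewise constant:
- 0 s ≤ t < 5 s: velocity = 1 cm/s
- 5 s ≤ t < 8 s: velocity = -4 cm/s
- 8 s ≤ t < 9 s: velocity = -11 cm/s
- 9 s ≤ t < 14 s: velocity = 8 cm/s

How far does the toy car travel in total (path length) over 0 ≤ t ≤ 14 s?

68 cm

Distance (not displacement) is the total path length: add the absolute areas under v-t.
0–5 s: |1| × 5 = 5 cm
5–8 s: |-4| × 3 = 12 cm
8–9 s: |-11| × 1 = 11 cm
9–14 s: |8| × 5 = 40 cm
Total distance = 68 cm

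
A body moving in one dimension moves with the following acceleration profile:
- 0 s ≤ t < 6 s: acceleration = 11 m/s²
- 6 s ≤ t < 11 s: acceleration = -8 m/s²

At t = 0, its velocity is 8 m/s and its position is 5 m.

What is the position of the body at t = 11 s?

On each constant-a segment, Δv = aΔt and Δx = v₀Δt + ½aΔt²; chain segment to segment.
0–6 s: v starts 8 m/s; Δx = 8·6 + ½·11·6² = 246 m; v ends 74 m/s.
6–11 s: v starts 74 m/s; Δx = 74·5 + ½·-8·5² = 270 m; v ends 34 m/s.
x(11) = 5 + Σ Δx = 521 m.

521 m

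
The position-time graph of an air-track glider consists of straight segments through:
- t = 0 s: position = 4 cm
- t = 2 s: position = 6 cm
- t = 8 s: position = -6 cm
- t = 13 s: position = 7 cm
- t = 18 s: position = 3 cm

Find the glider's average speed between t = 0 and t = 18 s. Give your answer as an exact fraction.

31/18 cm/s

Average speed = (total path length)/(elapsed time); on a piecewise-linear x-t graph the path length is Σ|Δx|.
0–2 s: |Δx| = |6 − 4| = 2 cm
2–8 s: |Δx| = |-6 − 6| = 12 cm
8–13 s: |Δx| = |7 − -6| = 13 cm
13–18 s: |Δx| = |3 − 7| = 4 cm
Total path = 31 cm; average speed = 31/18 = 31/18 cm/s.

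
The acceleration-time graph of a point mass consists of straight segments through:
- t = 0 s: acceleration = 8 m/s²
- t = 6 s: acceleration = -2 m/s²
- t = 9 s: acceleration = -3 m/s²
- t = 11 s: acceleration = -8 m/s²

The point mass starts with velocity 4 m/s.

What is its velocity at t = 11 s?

Δv equals the area under the a-t graph; then v = v₀ + Δv.
0–6 s: ½(8 + -2)(6) = 18 m/s
6–9 s: ½(-2 + -3)(3) = -7.5 m/s
9–11 s: ½(-3 + -8)(2) = -11 m/s
Δv = -0.5 m/s, so v(11) = 4 + (-0.5) = 3.5 m/s.

3.5 m/s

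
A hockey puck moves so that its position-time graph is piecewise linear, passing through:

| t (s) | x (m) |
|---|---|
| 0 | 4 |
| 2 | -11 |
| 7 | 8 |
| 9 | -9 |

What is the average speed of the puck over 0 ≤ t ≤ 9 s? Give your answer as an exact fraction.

17/3 m/s

Average speed = (total path length)/(elapsed time); on a piecewise-linear x-t graph the path length is Σ|Δx|.
0–2 s: |Δx| = |-11 − 4| = 15 m
2–7 s: |Δx| = |8 − -11| = 19 m
7–9 s: |Δx| = |-9 − 8| = 17 m
Total path = 51 m; average speed = 51/9 = 17/3 m/s.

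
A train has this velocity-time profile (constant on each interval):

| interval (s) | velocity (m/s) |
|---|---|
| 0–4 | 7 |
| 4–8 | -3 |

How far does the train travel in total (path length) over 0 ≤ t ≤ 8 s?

Total distance travelled is ∫|v| dt — sum the magnitudes of each area piece.
0–4 s: |7| × 4 = 28 m
4–8 s: |-3| × 4 = 12 m
Total distance = 40 m

40 m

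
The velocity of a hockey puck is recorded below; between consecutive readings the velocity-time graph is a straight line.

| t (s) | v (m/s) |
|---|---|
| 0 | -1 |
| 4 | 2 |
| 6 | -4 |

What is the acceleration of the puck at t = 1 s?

Acceleration is the slope of the v-t graph on 0–4 s: (2 − -1)/(4 − 0) = 0.75 m/s².

0.75 m/s²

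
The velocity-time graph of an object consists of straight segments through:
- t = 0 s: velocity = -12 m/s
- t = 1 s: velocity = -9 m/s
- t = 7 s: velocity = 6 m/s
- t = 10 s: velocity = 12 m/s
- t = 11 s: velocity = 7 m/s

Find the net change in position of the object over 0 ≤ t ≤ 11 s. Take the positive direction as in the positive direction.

Net displacement equals the area under the velocity-time graph (areas below the axis count negative).
0–1 s: ½(-12 + -9)(1) = -10.5 m
1–7 s: ½(-9 + 6)(6) = -9 m
7–10 s: ½(6 + 12)(3) = 27 m
10–11 s: ½(12 + 7)(1) = 9.5 m
Net displacement = 17 m

17 m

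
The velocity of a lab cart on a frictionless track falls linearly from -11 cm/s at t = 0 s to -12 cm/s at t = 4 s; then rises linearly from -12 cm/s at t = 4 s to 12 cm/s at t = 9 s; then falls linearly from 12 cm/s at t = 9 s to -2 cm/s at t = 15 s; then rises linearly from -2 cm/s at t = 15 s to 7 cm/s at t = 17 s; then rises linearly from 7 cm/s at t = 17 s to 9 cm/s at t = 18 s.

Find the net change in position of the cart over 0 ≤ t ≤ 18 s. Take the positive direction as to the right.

-3 cm

Net displacement equals the area under the velocity-time graph (areas below the axis count negative).
0–4 s: ½(-11 + -12)(4) = -46 cm
4–9 s: ½(-12 + 12)(5) = 0 cm
9–15 s: ½(12 + -2)(6) = 30 cm
15–17 s: ½(-2 + 7)(2) = 5 cm
17–18 s: ½(7 + 9)(1) = 8 cm
Net displacement = -3 cm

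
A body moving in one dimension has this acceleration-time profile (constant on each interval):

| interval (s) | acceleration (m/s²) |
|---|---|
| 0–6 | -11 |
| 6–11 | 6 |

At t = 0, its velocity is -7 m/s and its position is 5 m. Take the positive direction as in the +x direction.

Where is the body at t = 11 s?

-525 m

On each constant-a segment, Δv = aΔt and Δx = v₀Δt + ½aΔt²; chain segment to segment.
0–6 s: v starts -7 m/s; Δx = -7·6 + ½·-11·6² = -240 m; v ends -73 m/s.
6–11 s: v starts -73 m/s; Δx = -73·5 + ½·6·5² = -290 m; v ends -43 m/s.
x(11) = 5 + Σ Δx = -525 m.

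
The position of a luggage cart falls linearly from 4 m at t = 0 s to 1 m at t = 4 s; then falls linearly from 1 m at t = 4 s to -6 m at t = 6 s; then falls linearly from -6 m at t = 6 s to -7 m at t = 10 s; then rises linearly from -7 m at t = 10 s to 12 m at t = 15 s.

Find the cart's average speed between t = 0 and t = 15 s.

Average speed = (total path length)/(elapsed time); on a piecewise-linear x-t graph the path length is Σ|Δx|.
0–4 s: |Δx| = |1 − 4| = 3 m
4–6 s: |Δx| = |-6 − 1| = 7 m
6–10 s: |Δx| = |-7 − -6| = 1 m
10–15 s: |Δx| = |12 − -7| = 19 m
Total path = 30 m; average speed = 30/15 = 2 m/s.

2 m/s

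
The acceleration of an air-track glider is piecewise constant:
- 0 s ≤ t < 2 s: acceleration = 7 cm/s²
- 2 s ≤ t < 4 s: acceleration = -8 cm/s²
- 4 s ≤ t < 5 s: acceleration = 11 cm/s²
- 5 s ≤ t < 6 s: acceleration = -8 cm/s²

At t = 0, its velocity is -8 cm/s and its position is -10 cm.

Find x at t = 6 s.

On each constant-a segment, Δv = aΔt and Δx = v₀Δt + ½aΔt²; chain segment to segment.
0–2 s: v starts -8 cm/s; Δx = -8·2 + ½·7·2² = -2 cm; v ends 6 cm/s.
2–4 s: v starts 6 cm/s; Δx = 6·2 + ½·-8·2² = -4 cm; v ends -10 cm/s.
4–5 s: v starts -10 cm/s; Δx = -10·1 + ½·11·1² = -4.5 cm; v ends 1 cm/s.
5–6 s: v starts 1 cm/s; Δx = 1·1 + ½·-8·1² = -3 cm; v ends -7 cm/s.
x(6) = -10 + Σ Δx = -23.5 cm.

-23.5 cm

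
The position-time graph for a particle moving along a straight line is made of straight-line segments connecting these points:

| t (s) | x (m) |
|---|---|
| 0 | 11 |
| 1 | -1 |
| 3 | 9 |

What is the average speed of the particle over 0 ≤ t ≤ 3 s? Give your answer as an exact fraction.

Average speed = (total path length)/(elapsed time); on a piecewise-linear x-t graph the path length is Σ|Δx|.
0–1 s: |Δx| = |-1 − 11| = 12 m
1–3 s: |Δx| = |9 − -1| = 10 m
Total path = 22 m; average speed = 22/3 = 22/3 m/s.

22/3 m/s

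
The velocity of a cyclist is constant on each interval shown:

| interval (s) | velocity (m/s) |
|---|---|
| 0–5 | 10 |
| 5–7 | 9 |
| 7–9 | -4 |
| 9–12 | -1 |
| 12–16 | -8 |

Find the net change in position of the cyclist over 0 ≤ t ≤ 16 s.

Displacement is the signed area under the v-t curve.
0–5 s: 10 × 5 = 50 m
5–7 s: 9 × 2 = 18 m
7–9 s: -4 × 2 = -8 m
9–12 s: -1 × 3 = -3 m
12–16 s: -8 × 4 = -32 m
Net displacement = 25 m

25 m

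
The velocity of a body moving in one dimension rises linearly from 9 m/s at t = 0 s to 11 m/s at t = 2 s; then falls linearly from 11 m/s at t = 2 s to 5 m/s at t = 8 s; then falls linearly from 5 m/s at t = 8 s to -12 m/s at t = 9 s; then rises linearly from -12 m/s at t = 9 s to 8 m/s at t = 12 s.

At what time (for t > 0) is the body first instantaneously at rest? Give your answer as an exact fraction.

v changes sign on 8–9 s (from 5 to -12); the graph is linear there, so v = 0 at t = 8 + (-5)·(9 − 8)/(-12 − 5) = 141/17 s.

t = 141/17 s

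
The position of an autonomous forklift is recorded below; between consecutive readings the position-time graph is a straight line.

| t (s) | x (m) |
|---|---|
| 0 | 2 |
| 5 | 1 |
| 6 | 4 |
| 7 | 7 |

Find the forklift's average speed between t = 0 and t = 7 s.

1 m/s

Average speed = (total path length)/(elapsed time); on a piecewise-linear x-t graph the path length is Σ|Δx|.
0–5 s: |Δx| = |1 − 2| = 1 m
5–6 s: |Δx| = |4 − 1| = 3 m
6–7 s: |Δx| = |7 − 4| = 3 m
Total path = 7 m; average speed = 7/7 = 1 m/s.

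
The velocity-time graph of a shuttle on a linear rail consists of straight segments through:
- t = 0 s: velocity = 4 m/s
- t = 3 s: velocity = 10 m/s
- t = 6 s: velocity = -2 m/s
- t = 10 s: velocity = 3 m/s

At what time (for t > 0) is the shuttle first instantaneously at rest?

v changes sign on 3–6 s (from 10 to -2); the graph is linear there, so v = 0 at t = 3 + (-10)·(6 − 3)/(-2 − 10) = 5.5 s.

t = 5.5 s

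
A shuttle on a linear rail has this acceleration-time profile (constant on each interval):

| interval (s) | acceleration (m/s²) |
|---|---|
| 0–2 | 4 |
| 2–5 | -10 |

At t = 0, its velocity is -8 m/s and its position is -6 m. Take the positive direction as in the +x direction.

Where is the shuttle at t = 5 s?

On each constant-a segment, Δv = aΔt and Δx = v₀Δt + ½aΔt²; chain segment to segment.
0–2 s: v starts -8 m/s; Δx = -8·2 + ½·4·2² = -8 m; v ends 0 m/s.
2–5 s: v starts 0 m/s; Δx = 0·3 + ½·-10·3² = -45 m; v ends -30 m/s.
x(5) = -6 + Σ Δx = -59 m.

-59 m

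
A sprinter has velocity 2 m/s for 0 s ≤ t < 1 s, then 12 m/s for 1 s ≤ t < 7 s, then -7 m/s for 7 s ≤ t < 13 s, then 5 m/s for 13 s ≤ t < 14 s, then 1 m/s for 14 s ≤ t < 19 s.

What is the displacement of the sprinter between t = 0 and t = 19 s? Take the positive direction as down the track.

Net displacement equals the area under the velocity-time graph (areas below the axis count negative).
0–1 s: 2 × 1 = 2 m
1–7 s: 12 × 6 = 72 m
7–13 s: -7 × 6 = -42 m
13–14 s: 5 × 1 = 5 m
14–19 s: 1 × 5 = 5 m
Net displacement = 42 m

42 m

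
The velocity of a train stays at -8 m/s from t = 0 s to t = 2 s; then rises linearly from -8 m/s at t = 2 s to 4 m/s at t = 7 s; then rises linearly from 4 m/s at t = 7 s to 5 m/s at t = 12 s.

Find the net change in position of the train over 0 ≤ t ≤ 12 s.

Net displacement equals the area under the velocity-time graph (areas below the axis count negative).
0–2 s: -8 × 2 = -16 m
2–7 s: ½(-8 + 4)(5) = -10 m
7–12 s: ½(4 + 5)(5) = 22.5 m
Net displacement = -3.5 m

-3.5 m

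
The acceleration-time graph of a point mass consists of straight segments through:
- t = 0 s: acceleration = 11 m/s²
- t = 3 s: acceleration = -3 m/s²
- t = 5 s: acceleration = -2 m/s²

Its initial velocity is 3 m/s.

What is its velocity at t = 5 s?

10 m/s

Δv equals the area under the a-t graph; then v = v₀ + Δv.
0–3 s: ½(11 + -3)(3) = 12 m/s
3–5 s: ½(-3 + -2)(2) = -5 m/s
Δv = 7 m/s, so v(5) = 3 + (7) = 10 m/s.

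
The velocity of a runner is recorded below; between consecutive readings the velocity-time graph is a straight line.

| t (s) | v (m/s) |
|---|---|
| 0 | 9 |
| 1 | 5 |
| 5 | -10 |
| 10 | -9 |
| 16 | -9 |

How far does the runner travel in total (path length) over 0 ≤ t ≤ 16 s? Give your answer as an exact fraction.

751/6 m

Total distance travelled is ∫|v| dt — sum the magnitudes of each area piece.
0–1 s: |½(9 + 5)(1)| = 7 m
1–5 s: v = 0 at t = 7/3 s; triangle areas 10/3 + 40/3 = 50/3 m
5–10 s: |½(-10 + -9)(5)| = 47.5 m
10–16 s: |-9| × 6 = 54 m
Total distance = 751/6 m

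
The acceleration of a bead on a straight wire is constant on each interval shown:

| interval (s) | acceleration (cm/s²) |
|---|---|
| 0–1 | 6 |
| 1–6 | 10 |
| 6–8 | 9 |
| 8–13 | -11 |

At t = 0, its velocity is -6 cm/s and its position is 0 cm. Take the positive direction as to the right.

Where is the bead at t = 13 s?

442.5 cm

On each constant-a segment, Δv = aΔt and Δx = v₀Δt + ½aΔt²; chain segment to segment.
0–1 s: v starts -6 cm/s; Δx = -6·1 + ½·6·1² = -3 cm; v ends 0 cm/s.
1–6 s: v starts 0 cm/s; Δx = 0·5 + ½·10·5² = 125 cm; v ends 50 cm/s.
6–8 s: v starts 50 cm/s; Δx = 50·2 + ½·9·2² = 118 cm; v ends 68 cm/s.
8–13 s: v starts 68 cm/s; Δx = 68·5 + ½·-11·5² = 202.5 cm; v ends 13 cm/s.
x(13) = 0 + Σ Δx = 442.5 cm.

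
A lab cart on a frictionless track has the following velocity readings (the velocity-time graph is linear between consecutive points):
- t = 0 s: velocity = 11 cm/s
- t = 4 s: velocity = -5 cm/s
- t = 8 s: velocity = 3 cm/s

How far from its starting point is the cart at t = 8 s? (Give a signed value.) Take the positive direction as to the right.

8 cm

Displacement is the signed area under the v-t curve.
0–4 s: ½(11 + -5)(4) = 12 cm
4–8 s: ½(-5 + 3)(4) = -4 cm
Net displacement = 8 cm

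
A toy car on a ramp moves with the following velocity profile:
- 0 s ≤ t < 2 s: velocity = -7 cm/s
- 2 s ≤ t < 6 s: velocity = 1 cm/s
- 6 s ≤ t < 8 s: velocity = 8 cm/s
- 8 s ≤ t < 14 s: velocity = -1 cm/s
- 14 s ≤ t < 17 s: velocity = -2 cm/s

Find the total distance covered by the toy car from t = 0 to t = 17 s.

Distance (not displacement) is the total path length: add the absolute areas under v-t.
0–2 s: |-7| × 2 = 14 cm
2–6 s: |1| × 4 = 4 cm
6–8 s: |8| × 2 = 16 cm
8–14 s: |-1| × 6 = 6 cm
14–17 s: |-2| × 3 = 6 cm
Total distance = 46 cm

46 cm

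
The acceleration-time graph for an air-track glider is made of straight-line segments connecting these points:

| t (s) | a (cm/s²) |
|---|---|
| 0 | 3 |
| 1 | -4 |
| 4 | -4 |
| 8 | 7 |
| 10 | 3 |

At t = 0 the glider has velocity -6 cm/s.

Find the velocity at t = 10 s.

-2.5 cm/s

Δv equals the area under the a-t graph; then v = v₀ + Δv.
0–1 s: ½(3 + -4)(1) = -0.5 cm/s
1–4 s: -4 × 3 = -12 cm/s
4–8 s: ½(-4 + 7)(4) = 6 cm/s
8–10 s: ½(7 + 3)(2) = 10 cm/s
Δv = 3.5 cm/s, so v(10) = -6 + (3.5) = -2.5 cm/s.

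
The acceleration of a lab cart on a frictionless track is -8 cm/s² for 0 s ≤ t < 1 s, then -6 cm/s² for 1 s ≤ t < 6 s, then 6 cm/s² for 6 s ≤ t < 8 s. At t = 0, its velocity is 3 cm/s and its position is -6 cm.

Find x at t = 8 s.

On each constant-a segment, Δv = aΔt and Δx = v₀Δt + ½aΔt²; chain segment to segment.
0–1 s: v starts 3 cm/s; Δx = 3·1 + ½·-8·1² = -1 cm; v ends -5 cm/s.
1–6 s: v starts -5 cm/s; Δx = -5·5 + ½·-6·5² = -100 cm; v ends -35 cm/s.
6–8 s: v starts -35 cm/s; Δx = -35·2 + ½·6·2² = -58 cm; v ends -23 cm/s.
x(8) = -6 + Σ Δx = -165 cm.

-165 cm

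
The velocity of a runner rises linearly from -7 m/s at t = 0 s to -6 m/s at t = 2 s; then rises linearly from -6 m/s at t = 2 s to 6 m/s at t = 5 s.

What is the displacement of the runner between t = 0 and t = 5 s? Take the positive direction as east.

-13 m

Displacement is the signed area under the v-t curve.
0–2 s: ½(-7 + -6)(2) = -13 m
2–5 s: ½(-6 + 6)(3) = 0 m
Net displacement = -13 m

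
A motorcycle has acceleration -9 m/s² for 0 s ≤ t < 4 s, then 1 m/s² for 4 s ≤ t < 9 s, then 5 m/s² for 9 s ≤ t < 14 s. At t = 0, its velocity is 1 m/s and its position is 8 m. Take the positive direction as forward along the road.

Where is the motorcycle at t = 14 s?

On each constant-a segment, Δv = aΔt and Δx = v₀Δt + ½aΔt²; chain segment to segment.
0–4 s: v starts 1 m/s; Δx = 1·4 + ½·-9·4² = -68 m; v ends -35 m/s.
4–9 s: v starts -35 m/s; Δx = -35·5 + ½·1·5² = -162.5 m; v ends -30 m/s.
9–14 s: v starts -30 m/s; Δx = -30·5 + ½·5·5² = -87.5 m; v ends -5 m/s.
x(14) = 8 + Σ Δx = -310 m.

-310 m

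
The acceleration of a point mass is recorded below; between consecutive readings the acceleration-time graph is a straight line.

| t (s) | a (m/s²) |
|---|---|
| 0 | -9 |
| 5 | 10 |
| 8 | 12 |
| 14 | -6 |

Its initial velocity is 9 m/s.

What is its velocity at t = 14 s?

Δv equals the area under the a-t graph; then v = v₀ + Δv.
0–5 s: ½(-9 + 10)(5) = 2.5 m/s
5–8 s: ½(10 + 12)(3) = 33 m/s
8–14 s: ½(12 + -6)(6) = 18 m/s
Δv = 53.5 m/s, so v(14) = 9 + (53.5) = 62.5 m/s.

62.5 m/s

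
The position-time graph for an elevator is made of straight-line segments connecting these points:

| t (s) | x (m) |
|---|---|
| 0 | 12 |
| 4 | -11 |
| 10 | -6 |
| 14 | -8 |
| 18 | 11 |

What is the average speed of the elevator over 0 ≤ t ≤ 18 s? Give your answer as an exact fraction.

49/18 m/s

Average speed = (total path length)/(elapsed time); on a piecewise-linear x-t graph the path length is Σ|Δx|.
0–4 s: |Δx| = |-11 − 12| = 23 m
4–10 s: |Δx| = |-6 − -11| = 5 m
10–14 s: |Δx| = |-8 − -6| = 2 m
14–18 s: |Δx| = |11 − -8| = 19 m
Total path = 49 m; average speed = 49/18 = 49/18 m/s.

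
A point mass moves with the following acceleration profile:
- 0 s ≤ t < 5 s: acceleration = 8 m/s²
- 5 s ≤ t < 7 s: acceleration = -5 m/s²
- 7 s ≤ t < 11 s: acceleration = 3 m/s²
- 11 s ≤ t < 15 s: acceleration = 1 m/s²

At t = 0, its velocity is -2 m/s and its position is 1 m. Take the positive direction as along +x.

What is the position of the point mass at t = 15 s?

On each constant-a segment, Δv = aΔt and Δx = v₀Δt + ½aΔt²; chain segment to segment.
0–5 s: v starts -2 m/s; Δx = -2·5 + ½·8·5² = 90 m; v ends 38 m/s.
5–7 s: v starts 38 m/s; Δx = 38·2 + ½·-5·2² = 66 m; v ends 28 m/s.
7–11 s: v starts 28 m/s; Δx = 28·4 + ½·3·4² = 136 m; v ends 40 m/s.
11–15 s: v starts 40 m/s; Δx = 40·4 + ½·1·4² = 168 m; v ends 44 m/s.
x(15) = 1 + Σ Δx = 461 m.

461 m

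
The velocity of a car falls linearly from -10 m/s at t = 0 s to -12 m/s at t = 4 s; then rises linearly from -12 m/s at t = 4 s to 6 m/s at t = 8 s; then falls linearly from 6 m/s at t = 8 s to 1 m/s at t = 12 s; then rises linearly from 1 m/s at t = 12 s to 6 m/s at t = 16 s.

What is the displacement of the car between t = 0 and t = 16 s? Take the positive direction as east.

-28 m

Net displacement equals the area under the velocity-time graph (areas below the axis count negative).
0–4 s: ½(-10 + -12)(4) = -44 m
4–8 s: ½(-12 + 6)(4) = -12 m
8–12 s: ½(6 + 1)(4) = 14 m
12–16 s: ½(1 + 6)(4) = 14 m
Net displacement = -28 m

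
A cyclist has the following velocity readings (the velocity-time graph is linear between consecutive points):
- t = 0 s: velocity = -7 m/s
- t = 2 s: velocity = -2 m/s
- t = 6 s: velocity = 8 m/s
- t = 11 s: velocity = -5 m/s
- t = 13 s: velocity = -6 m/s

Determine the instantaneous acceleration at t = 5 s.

Acceleration is the slope of the v-t graph on 2–6 s: (8 − -2)/(6 − 2) = 2.5 m/s².

2.5 m/s²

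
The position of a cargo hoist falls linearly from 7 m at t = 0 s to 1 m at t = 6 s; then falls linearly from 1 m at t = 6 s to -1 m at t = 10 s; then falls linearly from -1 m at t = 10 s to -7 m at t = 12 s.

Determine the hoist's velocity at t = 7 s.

-0.5 m/s

Velocity is the slope of the x-t graph on 6–10 s: (-1 − 1)/(10 − 6) = -0.5 m/s.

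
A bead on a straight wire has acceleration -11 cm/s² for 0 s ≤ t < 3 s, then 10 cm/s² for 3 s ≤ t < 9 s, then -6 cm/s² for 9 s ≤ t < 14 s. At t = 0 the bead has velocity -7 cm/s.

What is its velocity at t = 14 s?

-10 cm/s

Δv equals the area under the a-t graph; then v = v₀ + Δv.
0–3 s: -11 × 3 = -33 cm/s
3–9 s: 10 × 6 = 60 cm/s
9–14 s: -6 × 5 = -30 cm/s
Δv = -3 cm/s, so v(14) = -7 + (-3) = -10 cm/s.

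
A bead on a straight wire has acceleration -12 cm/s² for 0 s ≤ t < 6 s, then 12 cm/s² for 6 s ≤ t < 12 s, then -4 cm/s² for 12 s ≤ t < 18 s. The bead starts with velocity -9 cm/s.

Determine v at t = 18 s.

-33 cm/s

Δv equals the area under the a-t graph; then v = v₀ + Δv.
0–6 s: -12 × 6 = -72 cm/s
6–12 s: 12 × 6 = 72 cm/s
12–18 s: -4 × 6 = -24 cm/s
Δv = -24 cm/s, so v(18) = -9 + (-24) = -33 cm/s.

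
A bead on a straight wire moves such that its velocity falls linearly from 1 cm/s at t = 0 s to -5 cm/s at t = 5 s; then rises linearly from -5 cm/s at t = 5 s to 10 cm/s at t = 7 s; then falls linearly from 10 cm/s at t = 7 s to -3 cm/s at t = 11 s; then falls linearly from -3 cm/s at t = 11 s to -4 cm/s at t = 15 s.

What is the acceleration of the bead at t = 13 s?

-0.25 cm/s²

Acceleration is the slope of the v-t graph on 11–15 s: (-4 − -3)/(15 − 11) = -0.25 cm/s².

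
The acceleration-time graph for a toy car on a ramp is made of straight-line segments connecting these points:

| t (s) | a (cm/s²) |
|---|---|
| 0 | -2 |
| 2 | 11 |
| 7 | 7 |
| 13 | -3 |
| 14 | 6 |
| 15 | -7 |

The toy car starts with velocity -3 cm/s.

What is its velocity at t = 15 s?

Δv equals the area under the a-t graph; then v = v₀ + Δv.
0–2 s: ½(-2 + 11)(2) = 9 cm/s
2–7 s: ½(11 + 7)(5) = 45 cm/s
7–13 s: ½(7 + -3)(6) = 12 cm/s
13–14 s: ½(-3 + 6)(1) = 1.5 cm/s
14–15 s: ½(6 + -7)(1) = -0.5 cm/s
Δv = 67 cm/s, so v(15) = -3 + (67) = 64 cm/s.

64 cm/s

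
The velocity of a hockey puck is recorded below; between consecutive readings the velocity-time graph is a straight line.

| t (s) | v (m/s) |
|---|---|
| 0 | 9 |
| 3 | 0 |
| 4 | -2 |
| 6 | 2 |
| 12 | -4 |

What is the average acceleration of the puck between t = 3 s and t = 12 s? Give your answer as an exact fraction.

-4/9 m/s²

Average acceleration = Δv/Δt = (-4 − 0)/(12 − 3) = -4/9 m/s².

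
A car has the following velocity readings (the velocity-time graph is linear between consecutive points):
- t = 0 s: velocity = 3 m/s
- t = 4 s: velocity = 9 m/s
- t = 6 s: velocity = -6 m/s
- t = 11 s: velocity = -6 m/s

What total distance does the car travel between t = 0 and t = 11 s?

61.8 m

Total distance travelled is ∫|v| dt — sum the magnitudes of each area piece.
0–4 s: |½(3 + 9)(4)| = 24 m
4–6 s: v = 0 at t = 5.2 s; triangle areas 5.4 + 2.4 = 7.8 m
6–11 s: |-6| × 5 = 30 m
Total distance = 61.8 m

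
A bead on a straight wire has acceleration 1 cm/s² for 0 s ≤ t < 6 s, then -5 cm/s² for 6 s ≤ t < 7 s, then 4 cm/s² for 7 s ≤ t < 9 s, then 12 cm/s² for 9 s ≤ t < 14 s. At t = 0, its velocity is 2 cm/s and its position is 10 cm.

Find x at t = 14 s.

264.5 cm

On each constant-a segment, Δv = aΔt and Δx = v₀Δt + ½aΔt²; chain segment to segment.
0–6 s: v starts 2 cm/s; Δx = 2·6 + ½·1·6² = 30 cm; v ends 8 cm/s.
6–7 s: v starts 8 cm/s; Δx = 8·1 + ½·-5·1² = 5.5 cm; v ends 3 cm/s.
7–9 s: v starts 3 cm/s; Δx = 3·2 + ½·4·2² = 14 cm; v ends 11 cm/s.
9–14 s: v starts 11 cm/s; Δx = 11·5 + ½·12·5² = 205 cm; v ends 71 cm/s.
x(14) = 10 + Σ Δx = 264.5 cm.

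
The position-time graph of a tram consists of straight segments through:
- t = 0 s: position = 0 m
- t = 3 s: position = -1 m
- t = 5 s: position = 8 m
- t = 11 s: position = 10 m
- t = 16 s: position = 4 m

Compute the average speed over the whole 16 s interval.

Average speed = (total path length)/(elapsed time); on a piecewise-linear x-t graph the path length is Σ|Δx|.
0–3 s: |Δx| = |-1 − 0| = 1 m
3–5 s: |Δx| = |8 − -1| = 9 m
5–11 s: |Δx| = |10 − 8| = 2 m
11–16 s: |Δx| = |4 − 10| = 6 m
Total path = 18 m; average speed = 18/16 = 1.125 m/s.

1.125 m/s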